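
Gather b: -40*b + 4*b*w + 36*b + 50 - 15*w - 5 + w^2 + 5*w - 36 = b*(4*w - 4) + w^2 - 10*w + 9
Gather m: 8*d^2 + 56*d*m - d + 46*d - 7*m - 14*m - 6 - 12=8*d^2 + 45*d + m*(56*d - 21) - 18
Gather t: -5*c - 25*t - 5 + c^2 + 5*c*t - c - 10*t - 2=c^2 - 6*c + t*(5*c - 35) - 7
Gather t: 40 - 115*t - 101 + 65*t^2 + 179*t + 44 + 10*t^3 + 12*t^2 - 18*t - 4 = 10*t^3 + 77*t^2 + 46*t - 21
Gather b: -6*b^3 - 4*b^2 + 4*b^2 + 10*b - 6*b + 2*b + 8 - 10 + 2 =-6*b^3 + 6*b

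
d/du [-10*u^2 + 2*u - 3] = 2 - 20*u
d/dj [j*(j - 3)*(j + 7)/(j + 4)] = 2*(j^3 + 8*j^2 + 16*j - 42)/(j^2 + 8*j + 16)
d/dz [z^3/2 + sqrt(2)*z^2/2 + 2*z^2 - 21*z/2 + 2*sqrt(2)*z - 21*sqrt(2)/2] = 3*z^2/2 + sqrt(2)*z + 4*z - 21/2 + 2*sqrt(2)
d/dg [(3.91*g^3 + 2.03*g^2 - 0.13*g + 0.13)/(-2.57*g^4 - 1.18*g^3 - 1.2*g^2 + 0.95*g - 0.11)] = (10.0487*g^6 + 10.4342*g^5 - 3.2989*g^4 + 8.4586*g^3 + 0.942399999999999*g^2 - 0.1346*g - 0.1092)/(6.6049*g^8 + 6.0652*g^7 + 7.5604*g^6 - 2.051*g^5 - 0.2366*g^4 - 2.0204*g^3 + 1.1665*g^2 - 0.209*g + 0.0121)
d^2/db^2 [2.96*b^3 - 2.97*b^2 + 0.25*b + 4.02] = 17.76*b - 5.94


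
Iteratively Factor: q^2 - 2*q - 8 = (q + 2)*(q - 4)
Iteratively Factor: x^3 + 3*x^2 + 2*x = (x)*(x^2 + 3*x + 2) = x*(x + 1)*(x + 2)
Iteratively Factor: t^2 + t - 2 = (t + 2)*(t - 1)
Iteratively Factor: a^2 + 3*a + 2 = (a + 1)*(a + 2)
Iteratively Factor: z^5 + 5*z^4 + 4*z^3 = (z)*(z^4 + 5*z^3 + 4*z^2) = z^2*(z^3 + 5*z^2 + 4*z) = z^3*(z^2 + 5*z + 4) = z^3*(z + 1)*(z + 4)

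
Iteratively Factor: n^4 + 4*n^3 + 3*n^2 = (n)*(n^3 + 4*n^2 + 3*n) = n^2*(n^2 + 4*n + 3) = n^2*(n + 1)*(n + 3)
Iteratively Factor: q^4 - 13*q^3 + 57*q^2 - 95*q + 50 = (q - 2)*(q^3 - 11*q^2 + 35*q - 25) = (q - 2)*(q - 1)*(q^2 - 10*q + 25) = (q - 5)*(q - 2)*(q - 1)*(q - 5)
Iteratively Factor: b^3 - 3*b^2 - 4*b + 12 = (b + 2)*(b^2 - 5*b + 6) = (b - 2)*(b + 2)*(b - 3)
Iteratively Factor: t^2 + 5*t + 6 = (t + 3)*(t + 2)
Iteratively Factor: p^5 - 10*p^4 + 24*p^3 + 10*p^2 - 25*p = (p)*(p^4 - 10*p^3 + 24*p^2 + 10*p - 25) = p*(p - 5)*(p^3 - 5*p^2 - p + 5) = p*(p - 5)^2*(p^2 - 1) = p*(p - 5)^2*(p - 1)*(p + 1)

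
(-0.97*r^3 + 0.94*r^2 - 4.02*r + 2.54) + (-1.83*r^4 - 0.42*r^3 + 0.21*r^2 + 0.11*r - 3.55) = -1.83*r^4 - 1.39*r^3 + 1.15*r^2 - 3.91*r - 1.01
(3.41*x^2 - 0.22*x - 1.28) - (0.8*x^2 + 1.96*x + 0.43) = 2.61*x^2 - 2.18*x - 1.71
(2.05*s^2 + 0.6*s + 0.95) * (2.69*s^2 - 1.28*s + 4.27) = 5.5145*s^4 - 1.01*s^3 + 10.541*s^2 + 1.346*s + 4.0565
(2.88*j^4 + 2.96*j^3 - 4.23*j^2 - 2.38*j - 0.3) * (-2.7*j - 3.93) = -7.776*j^5 - 19.3104*j^4 - 0.211799999999998*j^3 + 23.0499*j^2 + 10.1634*j + 1.179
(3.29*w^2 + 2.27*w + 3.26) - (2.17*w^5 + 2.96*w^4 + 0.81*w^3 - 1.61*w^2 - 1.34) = -2.17*w^5 - 2.96*w^4 - 0.81*w^3 + 4.9*w^2 + 2.27*w + 4.6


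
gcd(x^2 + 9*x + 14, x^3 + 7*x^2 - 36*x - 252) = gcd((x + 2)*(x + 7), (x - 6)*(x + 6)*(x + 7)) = x + 7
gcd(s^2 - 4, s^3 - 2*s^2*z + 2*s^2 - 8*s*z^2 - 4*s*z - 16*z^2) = s + 2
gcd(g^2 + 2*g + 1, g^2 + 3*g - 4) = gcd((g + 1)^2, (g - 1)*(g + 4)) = 1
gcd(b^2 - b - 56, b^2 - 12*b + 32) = b - 8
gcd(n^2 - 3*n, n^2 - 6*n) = n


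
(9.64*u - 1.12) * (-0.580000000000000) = 0.6496 - 5.5912*u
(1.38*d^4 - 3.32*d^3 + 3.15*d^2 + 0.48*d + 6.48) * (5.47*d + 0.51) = 7.5486*d^5 - 17.4566*d^4 + 15.5373*d^3 + 4.2321*d^2 + 35.6904*d + 3.3048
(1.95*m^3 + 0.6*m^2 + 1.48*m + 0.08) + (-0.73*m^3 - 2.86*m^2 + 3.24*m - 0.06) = 1.22*m^3 - 2.26*m^2 + 4.72*m + 0.02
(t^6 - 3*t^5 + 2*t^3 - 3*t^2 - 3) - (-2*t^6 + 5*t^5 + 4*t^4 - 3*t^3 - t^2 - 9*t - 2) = 3*t^6 - 8*t^5 - 4*t^4 + 5*t^3 - 2*t^2 + 9*t - 1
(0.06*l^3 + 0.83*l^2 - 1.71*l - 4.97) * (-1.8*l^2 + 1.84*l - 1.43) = -0.108*l^5 - 1.3836*l^4 + 4.5194*l^3 + 4.6127*l^2 - 6.6995*l + 7.1071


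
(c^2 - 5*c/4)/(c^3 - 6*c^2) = (c - 5/4)/(c*(c - 6))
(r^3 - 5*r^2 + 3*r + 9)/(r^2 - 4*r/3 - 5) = 3*(r^2 - 2*r - 3)/(3*r + 5)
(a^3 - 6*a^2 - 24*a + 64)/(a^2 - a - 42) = (-a^3 + 6*a^2 + 24*a - 64)/(-a^2 + a + 42)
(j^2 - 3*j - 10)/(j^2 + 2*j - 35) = (j + 2)/(j + 7)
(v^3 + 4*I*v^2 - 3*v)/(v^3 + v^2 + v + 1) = v*(v + 3*I)/(v^2 + v*(1 - I) - I)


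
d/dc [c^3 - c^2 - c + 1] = 3*c^2 - 2*c - 1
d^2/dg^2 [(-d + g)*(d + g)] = 2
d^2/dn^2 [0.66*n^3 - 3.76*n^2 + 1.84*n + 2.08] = 3.96*n - 7.52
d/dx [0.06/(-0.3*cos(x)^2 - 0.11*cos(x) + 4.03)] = -(0.036*cos(x) + 0.0066)*sin(x)/(0.3*cos(x)^2 + 0.11*cos(x) - 4.03)^2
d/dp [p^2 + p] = 2*p + 1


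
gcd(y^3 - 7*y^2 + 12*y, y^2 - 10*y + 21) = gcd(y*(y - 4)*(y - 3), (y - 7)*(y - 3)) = y - 3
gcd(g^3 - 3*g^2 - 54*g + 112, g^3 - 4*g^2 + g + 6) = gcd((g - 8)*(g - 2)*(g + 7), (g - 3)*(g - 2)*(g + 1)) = g - 2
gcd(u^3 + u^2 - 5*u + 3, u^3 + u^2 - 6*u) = u + 3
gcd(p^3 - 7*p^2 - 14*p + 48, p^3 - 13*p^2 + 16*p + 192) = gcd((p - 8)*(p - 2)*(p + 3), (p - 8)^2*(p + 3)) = p^2 - 5*p - 24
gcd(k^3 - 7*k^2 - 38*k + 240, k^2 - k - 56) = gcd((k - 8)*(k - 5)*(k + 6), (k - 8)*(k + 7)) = k - 8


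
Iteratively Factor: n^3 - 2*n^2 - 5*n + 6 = (n - 1)*(n^2 - n - 6) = (n - 1)*(n + 2)*(n - 3)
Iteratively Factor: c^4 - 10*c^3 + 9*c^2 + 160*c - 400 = (c + 4)*(c^3 - 14*c^2 + 65*c - 100) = (c - 4)*(c + 4)*(c^2 - 10*c + 25) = (c - 5)*(c - 4)*(c + 4)*(c - 5)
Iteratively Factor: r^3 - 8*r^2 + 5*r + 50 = (r - 5)*(r^2 - 3*r - 10) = (r - 5)^2*(r + 2)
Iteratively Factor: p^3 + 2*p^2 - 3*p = (p - 1)*(p^2 + 3*p) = p*(p - 1)*(p + 3)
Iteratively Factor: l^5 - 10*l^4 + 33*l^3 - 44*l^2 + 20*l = (l)*(l^4 - 10*l^3 + 33*l^2 - 44*l + 20) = l*(l - 2)*(l^3 - 8*l^2 + 17*l - 10) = l*(l - 2)*(l - 1)*(l^2 - 7*l + 10) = l*(l - 5)*(l - 2)*(l - 1)*(l - 2)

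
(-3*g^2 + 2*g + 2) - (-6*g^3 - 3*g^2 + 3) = 6*g^3 + 2*g - 1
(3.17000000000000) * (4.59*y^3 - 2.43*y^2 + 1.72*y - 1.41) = 14.5503*y^3 - 7.7031*y^2 + 5.4524*y - 4.4697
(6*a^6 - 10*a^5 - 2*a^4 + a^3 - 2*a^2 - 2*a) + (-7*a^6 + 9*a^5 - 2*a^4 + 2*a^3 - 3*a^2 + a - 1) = -a^6 - a^5 - 4*a^4 + 3*a^3 - 5*a^2 - a - 1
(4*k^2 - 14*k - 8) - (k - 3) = 4*k^2 - 15*k - 5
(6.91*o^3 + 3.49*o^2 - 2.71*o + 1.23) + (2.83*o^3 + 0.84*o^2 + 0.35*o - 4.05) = 9.74*o^3 + 4.33*o^2 - 2.36*o - 2.82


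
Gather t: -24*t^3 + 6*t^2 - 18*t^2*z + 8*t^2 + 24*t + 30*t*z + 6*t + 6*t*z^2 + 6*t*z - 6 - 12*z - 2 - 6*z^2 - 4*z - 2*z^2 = -24*t^3 + t^2*(14 - 18*z) + t*(6*z^2 + 36*z + 30) - 8*z^2 - 16*z - 8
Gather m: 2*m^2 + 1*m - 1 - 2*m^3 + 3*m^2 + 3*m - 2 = -2*m^3 + 5*m^2 + 4*m - 3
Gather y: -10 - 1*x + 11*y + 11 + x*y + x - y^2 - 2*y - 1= -y^2 + y*(x + 9)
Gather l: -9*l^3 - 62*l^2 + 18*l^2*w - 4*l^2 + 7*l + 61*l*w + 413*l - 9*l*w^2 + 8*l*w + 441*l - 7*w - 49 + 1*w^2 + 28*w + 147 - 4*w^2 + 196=-9*l^3 + l^2*(18*w - 66) + l*(-9*w^2 + 69*w + 861) - 3*w^2 + 21*w + 294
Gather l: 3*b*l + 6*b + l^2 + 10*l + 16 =6*b + l^2 + l*(3*b + 10) + 16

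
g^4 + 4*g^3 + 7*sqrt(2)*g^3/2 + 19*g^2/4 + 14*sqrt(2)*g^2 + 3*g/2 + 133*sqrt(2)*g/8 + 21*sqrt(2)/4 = (g + 1/2)*(g + 3/2)*(g + 2)*(g + 7*sqrt(2)/2)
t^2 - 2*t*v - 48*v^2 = (t - 8*v)*(t + 6*v)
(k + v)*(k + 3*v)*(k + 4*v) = k^3 + 8*k^2*v + 19*k*v^2 + 12*v^3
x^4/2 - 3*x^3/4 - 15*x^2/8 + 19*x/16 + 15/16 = (x/2 + 1/4)*(x - 5/2)*(x - 1)*(x + 3/2)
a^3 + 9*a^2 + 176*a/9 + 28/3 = (a + 2/3)*(a + 7/3)*(a + 6)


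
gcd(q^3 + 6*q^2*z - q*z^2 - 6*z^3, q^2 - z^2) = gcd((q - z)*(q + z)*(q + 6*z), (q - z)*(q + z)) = -q^2 + z^2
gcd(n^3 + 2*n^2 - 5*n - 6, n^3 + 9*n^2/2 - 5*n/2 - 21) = n^2 + n - 6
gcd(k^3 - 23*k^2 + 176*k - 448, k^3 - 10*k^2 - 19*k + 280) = k^2 - 15*k + 56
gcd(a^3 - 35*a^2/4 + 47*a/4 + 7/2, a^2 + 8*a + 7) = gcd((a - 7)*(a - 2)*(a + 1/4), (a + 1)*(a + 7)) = 1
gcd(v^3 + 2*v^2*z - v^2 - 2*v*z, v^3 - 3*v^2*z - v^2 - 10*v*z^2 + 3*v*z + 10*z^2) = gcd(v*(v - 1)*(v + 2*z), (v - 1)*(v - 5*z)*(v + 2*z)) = v^2 + 2*v*z - v - 2*z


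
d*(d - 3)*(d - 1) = d^3 - 4*d^2 + 3*d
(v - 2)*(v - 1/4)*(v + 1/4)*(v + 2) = v^4 - 65*v^2/16 + 1/4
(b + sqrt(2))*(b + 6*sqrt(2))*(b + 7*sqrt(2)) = b^3 + 14*sqrt(2)*b^2 + 110*b + 84*sqrt(2)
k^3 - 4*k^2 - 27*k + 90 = (k - 6)*(k - 3)*(k + 5)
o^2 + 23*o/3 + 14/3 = (o + 2/3)*(o + 7)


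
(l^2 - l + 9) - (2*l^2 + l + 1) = -l^2 - 2*l + 8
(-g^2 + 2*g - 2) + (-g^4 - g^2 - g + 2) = -g^4 - 2*g^2 + g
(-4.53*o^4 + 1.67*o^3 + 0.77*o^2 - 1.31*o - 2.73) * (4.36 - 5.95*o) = 26.9535*o^5 - 29.6873*o^4 + 2.6997*o^3 + 11.1517*o^2 + 10.5319*o - 11.9028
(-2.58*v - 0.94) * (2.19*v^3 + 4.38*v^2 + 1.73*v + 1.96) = -5.6502*v^4 - 13.359*v^3 - 8.5806*v^2 - 6.683*v - 1.8424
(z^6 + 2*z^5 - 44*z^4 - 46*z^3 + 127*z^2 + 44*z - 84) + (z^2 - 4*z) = z^6 + 2*z^5 - 44*z^4 - 46*z^3 + 128*z^2 + 40*z - 84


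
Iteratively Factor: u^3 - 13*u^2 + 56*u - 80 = (u - 4)*(u^2 - 9*u + 20) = (u - 5)*(u - 4)*(u - 4)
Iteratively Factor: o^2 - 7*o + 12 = (o - 3)*(o - 4)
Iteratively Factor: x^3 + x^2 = (x + 1)*(x^2) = x*(x + 1)*(x)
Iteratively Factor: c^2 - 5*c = (c - 5)*(c)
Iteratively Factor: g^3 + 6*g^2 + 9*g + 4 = (g + 1)*(g^2 + 5*g + 4) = (g + 1)*(g + 4)*(g + 1)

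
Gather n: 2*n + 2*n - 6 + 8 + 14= 4*n + 16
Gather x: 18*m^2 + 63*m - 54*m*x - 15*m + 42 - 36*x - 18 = 18*m^2 + 48*m + x*(-54*m - 36) + 24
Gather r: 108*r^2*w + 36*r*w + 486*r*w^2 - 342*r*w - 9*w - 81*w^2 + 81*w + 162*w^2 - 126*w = 108*r^2*w + r*(486*w^2 - 306*w) + 81*w^2 - 54*w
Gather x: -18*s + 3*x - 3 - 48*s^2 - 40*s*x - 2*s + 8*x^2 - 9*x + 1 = -48*s^2 - 20*s + 8*x^2 + x*(-40*s - 6) - 2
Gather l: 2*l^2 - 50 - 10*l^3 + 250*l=-10*l^3 + 2*l^2 + 250*l - 50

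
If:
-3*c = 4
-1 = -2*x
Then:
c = -4/3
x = 1/2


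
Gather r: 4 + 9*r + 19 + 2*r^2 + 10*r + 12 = 2*r^2 + 19*r + 35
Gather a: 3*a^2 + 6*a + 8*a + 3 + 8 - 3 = 3*a^2 + 14*a + 8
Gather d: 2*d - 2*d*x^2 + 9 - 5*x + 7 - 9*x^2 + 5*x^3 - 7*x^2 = d*(2 - 2*x^2) + 5*x^3 - 16*x^2 - 5*x + 16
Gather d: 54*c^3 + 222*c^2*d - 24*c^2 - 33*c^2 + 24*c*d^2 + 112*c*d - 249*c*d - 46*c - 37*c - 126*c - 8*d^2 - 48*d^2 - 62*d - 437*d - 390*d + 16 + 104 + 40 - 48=54*c^3 - 57*c^2 - 209*c + d^2*(24*c - 56) + d*(222*c^2 - 137*c - 889) + 112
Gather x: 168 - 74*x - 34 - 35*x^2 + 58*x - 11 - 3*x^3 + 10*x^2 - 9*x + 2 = -3*x^3 - 25*x^2 - 25*x + 125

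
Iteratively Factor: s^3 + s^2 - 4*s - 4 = (s + 2)*(s^2 - s - 2) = (s - 2)*(s + 2)*(s + 1)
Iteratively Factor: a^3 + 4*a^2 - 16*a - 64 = (a + 4)*(a^2 - 16) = (a + 4)^2*(a - 4)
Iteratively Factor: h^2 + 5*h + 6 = (h + 2)*(h + 3)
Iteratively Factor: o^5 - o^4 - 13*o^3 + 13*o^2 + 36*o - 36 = (o + 2)*(o^4 - 3*o^3 - 7*o^2 + 27*o - 18) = (o - 2)*(o + 2)*(o^3 - o^2 - 9*o + 9) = (o - 2)*(o - 1)*(o + 2)*(o^2 - 9) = (o - 3)*(o - 2)*(o - 1)*(o + 2)*(o + 3)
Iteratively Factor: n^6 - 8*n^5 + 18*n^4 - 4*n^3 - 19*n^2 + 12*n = (n - 4)*(n^5 - 4*n^4 + 2*n^3 + 4*n^2 - 3*n) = (n - 4)*(n - 3)*(n^4 - n^3 - n^2 + n) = n*(n - 4)*(n - 3)*(n^3 - n^2 - n + 1) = n*(n - 4)*(n - 3)*(n - 1)*(n^2 - 1) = n*(n - 4)*(n - 3)*(n - 1)*(n + 1)*(n - 1)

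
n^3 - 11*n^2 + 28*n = n*(n - 7)*(n - 4)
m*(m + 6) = m^2 + 6*m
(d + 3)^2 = d^2 + 6*d + 9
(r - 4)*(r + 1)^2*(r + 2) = r^4 - 11*r^2 - 18*r - 8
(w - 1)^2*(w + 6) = w^3 + 4*w^2 - 11*w + 6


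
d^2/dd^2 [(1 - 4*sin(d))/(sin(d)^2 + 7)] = 2*(18*sin(d)^5 - 2*sin(d)^4 + 17*sin(d)^2 + 106*sin(d) + 27*sin(3*d) - sin(5*d) - 7)/(sin(d)^2 + 7)^3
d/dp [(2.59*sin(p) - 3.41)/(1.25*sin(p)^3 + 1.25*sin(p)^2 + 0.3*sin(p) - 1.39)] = (-6.475*sin(p)^3 + 9.55*sin(p)^2 + 8.525*sin(p) - 2.5771)*cos(p)/(1.5625*sin(p)^6 + 3.125*sin(p)^5 + 2.3125*sin(p)^4 - 2.725*sin(p)^3 - 3.385*sin(p)^2 - 0.834*sin(p) + 1.9321)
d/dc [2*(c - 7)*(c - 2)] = 4*c - 18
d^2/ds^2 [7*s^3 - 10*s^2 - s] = 42*s - 20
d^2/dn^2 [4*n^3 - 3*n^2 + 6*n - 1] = 24*n - 6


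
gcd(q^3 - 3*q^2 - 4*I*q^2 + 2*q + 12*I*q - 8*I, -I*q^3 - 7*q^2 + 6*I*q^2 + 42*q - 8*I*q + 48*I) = 1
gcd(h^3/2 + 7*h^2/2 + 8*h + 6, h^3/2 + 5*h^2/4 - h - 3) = h^2 + 4*h + 4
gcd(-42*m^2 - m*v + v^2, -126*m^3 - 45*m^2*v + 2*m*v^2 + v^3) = -42*m^2 - m*v + v^2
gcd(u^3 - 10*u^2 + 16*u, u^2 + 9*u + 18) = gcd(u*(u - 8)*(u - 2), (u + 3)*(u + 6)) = 1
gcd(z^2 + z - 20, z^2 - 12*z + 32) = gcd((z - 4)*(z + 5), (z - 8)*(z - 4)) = z - 4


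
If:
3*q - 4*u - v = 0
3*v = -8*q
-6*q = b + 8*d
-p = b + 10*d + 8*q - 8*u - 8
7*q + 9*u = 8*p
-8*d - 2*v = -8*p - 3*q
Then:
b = -26176/15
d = 2696/15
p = 632/5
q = 256/5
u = 1088/15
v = -2048/15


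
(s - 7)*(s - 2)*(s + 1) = s^3 - 8*s^2 + 5*s + 14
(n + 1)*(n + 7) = n^2 + 8*n + 7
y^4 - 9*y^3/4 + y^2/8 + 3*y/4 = y*(y - 2)*(y - 3/4)*(y + 1/2)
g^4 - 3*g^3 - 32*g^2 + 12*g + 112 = (g - 7)*(g - 2)*(g + 2)*(g + 4)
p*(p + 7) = p^2 + 7*p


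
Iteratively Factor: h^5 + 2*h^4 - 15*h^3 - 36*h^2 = (h)*(h^4 + 2*h^3 - 15*h^2 - 36*h) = h*(h - 4)*(h^3 + 6*h^2 + 9*h) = h*(h - 4)*(h + 3)*(h^2 + 3*h) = h^2*(h - 4)*(h + 3)*(h + 3)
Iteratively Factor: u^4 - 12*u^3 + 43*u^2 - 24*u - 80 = (u - 4)*(u^3 - 8*u^2 + 11*u + 20) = (u - 4)^2*(u^2 - 4*u - 5) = (u - 4)^2*(u + 1)*(u - 5)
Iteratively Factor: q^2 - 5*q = (q)*(q - 5)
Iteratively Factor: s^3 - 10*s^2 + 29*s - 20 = (s - 1)*(s^2 - 9*s + 20) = (s - 4)*(s - 1)*(s - 5)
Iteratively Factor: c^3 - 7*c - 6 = (c - 3)*(c^2 + 3*c + 2) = (c - 3)*(c + 2)*(c + 1)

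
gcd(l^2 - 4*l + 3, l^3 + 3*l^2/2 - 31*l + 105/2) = l - 3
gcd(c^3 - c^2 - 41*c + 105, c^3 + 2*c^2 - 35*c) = c^2 + 2*c - 35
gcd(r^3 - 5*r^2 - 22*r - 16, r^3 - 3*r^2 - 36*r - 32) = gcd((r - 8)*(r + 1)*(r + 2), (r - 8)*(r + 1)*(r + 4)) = r^2 - 7*r - 8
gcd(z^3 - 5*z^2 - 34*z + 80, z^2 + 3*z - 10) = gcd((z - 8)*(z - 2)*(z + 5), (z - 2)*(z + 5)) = z^2 + 3*z - 10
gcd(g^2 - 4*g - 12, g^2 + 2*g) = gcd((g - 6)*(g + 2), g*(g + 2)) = g + 2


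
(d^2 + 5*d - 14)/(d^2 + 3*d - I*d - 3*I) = (d^2 + 5*d - 14)/(d^2 + d*(3 - I) - 3*I)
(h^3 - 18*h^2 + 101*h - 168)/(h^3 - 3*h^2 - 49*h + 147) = (h - 8)/(h + 7)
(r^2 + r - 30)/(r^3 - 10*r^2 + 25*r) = (r + 6)/(r*(r - 5))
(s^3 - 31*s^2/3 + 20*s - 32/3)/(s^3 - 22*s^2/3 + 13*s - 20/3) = (s - 8)/(s - 5)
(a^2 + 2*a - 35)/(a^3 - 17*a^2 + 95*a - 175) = (a + 7)/(a^2 - 12*a + 35)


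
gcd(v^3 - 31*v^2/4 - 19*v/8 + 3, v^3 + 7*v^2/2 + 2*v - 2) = v - 1/2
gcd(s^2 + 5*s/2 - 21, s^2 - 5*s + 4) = 1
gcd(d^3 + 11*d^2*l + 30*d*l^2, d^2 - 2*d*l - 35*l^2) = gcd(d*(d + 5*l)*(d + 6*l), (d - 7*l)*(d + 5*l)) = d + 5*l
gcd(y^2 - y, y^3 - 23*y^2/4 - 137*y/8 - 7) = 1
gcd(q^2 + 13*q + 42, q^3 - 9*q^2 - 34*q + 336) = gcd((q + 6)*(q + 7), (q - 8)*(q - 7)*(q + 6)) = q + 6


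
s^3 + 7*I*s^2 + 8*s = s*(s - I)*(s + 8*I)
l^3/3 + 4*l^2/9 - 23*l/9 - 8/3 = (l/3 + 1)*(l - 8/3)*(l + 1)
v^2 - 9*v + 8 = (v - 8)*(v - 1)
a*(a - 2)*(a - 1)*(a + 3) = a^4 - 7*a^2 + 6*a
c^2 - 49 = (c - 7)*(c + 7)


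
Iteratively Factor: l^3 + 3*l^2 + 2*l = (l)*(l^2 + 3*l + 2) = l*(l + 1)*(l + 2)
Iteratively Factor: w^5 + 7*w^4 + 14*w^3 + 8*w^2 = (w + 4)*(w^4 + 3*w^3 + 2*w^2) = w*(w + 4)*(w^3 + 3*w^2 + 2*w) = w^2*(w + 4)*(w^2 + 3*w + 2) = w^2*(w + 1)*(w + 4)*(w + 2)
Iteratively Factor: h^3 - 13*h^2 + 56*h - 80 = (h - 4)*(h^2 - 9*h + 20) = (h - 4)^2*(h - 5)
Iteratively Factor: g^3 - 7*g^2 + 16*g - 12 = (g - 2)*(g^2 - 5*g + 6) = (g - 3)*(g - 2)*(g - 2)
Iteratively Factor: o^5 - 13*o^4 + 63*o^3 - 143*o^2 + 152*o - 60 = (o - 5)*(o^4 - 8*o^3 + 23*o^2 - 28*o + 12) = (o - 5)*(o - 3)*(o^3 - 5*o^2 + 8*o - 4) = (o - 5)*(o - 3)*(o - 1)*(o^2 - 4*o + 4) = (o - 5)*(o - 3)*(o - 2)*(o - 1)*(o - 2)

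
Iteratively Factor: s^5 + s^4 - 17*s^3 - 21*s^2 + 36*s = (s + 3)*(s^4 - 2*s^3 - 11*s^2 + 12*s) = (s - 1)*(s + 3)*(s^3 - s^2 - 12*s) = s*(s - 1)*(s + 3)*(s^2 - s - 12) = s*(s - 4)*(s - 1)*(s + 3)*(s + 3)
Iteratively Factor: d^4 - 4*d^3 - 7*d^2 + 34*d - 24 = (d - 2)*(d^3 - 2*d^2 - 11*d + 12) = (d - 2)*(d + 3)*(d^2 - 5*d + 4) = (d - 4)*(d - 2)*(d + 3)*(d - 1)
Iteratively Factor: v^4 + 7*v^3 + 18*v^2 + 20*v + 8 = (v + 1)*(v^3 + 6*v^2 + 12*v + 8) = (v + 1)*(v + 2)*(v^2 + 4*v + 4) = (v + 1)*(v + 2)^2*(v + 2)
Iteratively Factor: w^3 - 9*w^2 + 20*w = (w - 5)*(w^2 - 4*w) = (w - 5)*(w - 4)*(w)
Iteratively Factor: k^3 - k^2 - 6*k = (k + 2)*(k^2 - 3*k) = k*(k + 2)*(k - 3)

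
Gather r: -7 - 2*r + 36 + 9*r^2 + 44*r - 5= 9*r^2 + 42*r + 24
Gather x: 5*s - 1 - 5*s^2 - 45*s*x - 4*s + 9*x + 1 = -5*s^2 + s + x*(9 - 45*s)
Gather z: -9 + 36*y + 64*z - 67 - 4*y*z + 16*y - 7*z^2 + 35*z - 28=52*y - 7*z^2 + z*(99 - 4*y) - 104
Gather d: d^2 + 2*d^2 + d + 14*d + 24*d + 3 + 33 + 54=3*d^2 + 39*d + 90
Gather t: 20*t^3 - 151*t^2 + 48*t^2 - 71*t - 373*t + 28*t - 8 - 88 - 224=20*t^3 - 103*t^2 - 416*t - 320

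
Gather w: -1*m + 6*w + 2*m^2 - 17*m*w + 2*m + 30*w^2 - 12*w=2*m^2 + m + 30*w^2 + w*(-17*m - 6)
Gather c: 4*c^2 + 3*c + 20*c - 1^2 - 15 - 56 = 4*c^2 + 23*c - 72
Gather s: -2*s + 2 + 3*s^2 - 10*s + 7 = 3*s^2 - 12*s + 9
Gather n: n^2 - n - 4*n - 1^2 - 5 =n^2 - 5*n - 6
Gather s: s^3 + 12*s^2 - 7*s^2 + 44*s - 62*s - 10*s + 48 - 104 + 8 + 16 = s^3 + 5*s^2 - 28*s - 32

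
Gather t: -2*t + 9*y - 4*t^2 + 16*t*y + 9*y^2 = -4*t^2 + t*(16*y - 2) + 9*y^2 + 9*y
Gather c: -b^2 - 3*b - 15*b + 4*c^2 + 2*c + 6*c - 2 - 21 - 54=-b^2 - 18*b + 4*c^2 + 8*c - 77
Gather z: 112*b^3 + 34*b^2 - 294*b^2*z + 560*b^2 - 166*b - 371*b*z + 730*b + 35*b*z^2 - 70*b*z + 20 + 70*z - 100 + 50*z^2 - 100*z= 112*b^3 + 594*b^2 + 564*b + z^2*(35*b + 50) + z*(-294*b^2 - 441*b - 30) - 80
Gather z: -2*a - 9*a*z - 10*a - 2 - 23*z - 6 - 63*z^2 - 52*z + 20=-12*a - 63*z^2 + z*(-9*a - 75) + 12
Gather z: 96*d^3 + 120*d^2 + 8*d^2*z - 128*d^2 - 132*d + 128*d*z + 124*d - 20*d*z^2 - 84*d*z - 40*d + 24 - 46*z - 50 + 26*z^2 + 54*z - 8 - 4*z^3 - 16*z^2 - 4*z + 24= 96*d^3 - 8*d^2 - 48*d - 4*z^3 + z^2*(10 - 20*d) + z*(8*d^2 + 44*d + 4) - 10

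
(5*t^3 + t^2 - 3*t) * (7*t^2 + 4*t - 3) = 35*t^5 + 27*t^4 - 32*t^3 - 15*t^2 + 9*t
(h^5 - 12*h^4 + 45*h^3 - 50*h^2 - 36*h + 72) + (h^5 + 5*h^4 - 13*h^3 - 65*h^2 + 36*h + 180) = 2*h^5 - 7*h^4 + 32*h^3 - 115*h^2 + 252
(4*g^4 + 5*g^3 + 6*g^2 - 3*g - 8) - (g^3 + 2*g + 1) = 4*g^4 + 4*g^3 + 6*g^2 - 5*g - 9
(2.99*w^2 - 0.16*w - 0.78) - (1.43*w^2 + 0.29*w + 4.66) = 1.56*w^2 - 0.45*w - 5.44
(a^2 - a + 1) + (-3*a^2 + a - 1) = -2*a^2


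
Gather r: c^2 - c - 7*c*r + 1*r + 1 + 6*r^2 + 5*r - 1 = c^2 - c + 6*r^2 + r*(6 - 7*c)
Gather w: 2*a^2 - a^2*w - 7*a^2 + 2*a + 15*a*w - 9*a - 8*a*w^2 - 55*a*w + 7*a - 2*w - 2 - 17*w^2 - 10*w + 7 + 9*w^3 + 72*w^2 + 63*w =-5*a^2 + 9*w^3 + w^2*(55 - 8*a) + w*(-a^2 - 40*a + 51) + 5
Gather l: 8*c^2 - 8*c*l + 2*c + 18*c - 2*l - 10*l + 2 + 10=8*c^2 + 20*c + l*(-8*c - 12) + 12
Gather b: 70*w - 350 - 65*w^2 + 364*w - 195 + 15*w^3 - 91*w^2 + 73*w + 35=15*w^3 - 156*w^2 + 507*w - 510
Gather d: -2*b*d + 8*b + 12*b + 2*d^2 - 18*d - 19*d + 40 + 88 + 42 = 20*b + 2*d^2 + d*(-2*b - 37) + 170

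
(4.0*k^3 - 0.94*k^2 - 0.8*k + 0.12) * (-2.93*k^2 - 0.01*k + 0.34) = -11.72*k^5 + 2.7142*k^4 + 3.7134*k^3 - 0.6632*k^2 - 0.2732*k + 0.0408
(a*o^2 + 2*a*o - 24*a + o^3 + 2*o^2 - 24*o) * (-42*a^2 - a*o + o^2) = -42*a^3*o^2 - 84*a^3*o + 1008*a^3 - 43*a^2*o^3 - 86*a^2*o^2 + 1032*a^2*o + o^5 + 2*o^4 - 24*o^3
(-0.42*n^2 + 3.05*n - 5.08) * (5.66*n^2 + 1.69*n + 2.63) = -2.3772*n^4 + 16.5532*n^3 - 24.7029*n^2 - 0.563700000000001*n - 13.3604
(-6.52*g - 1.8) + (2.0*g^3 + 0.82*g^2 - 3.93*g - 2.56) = 2.0*g^3 + 0.82*g^2 - 10.45*g - 4.36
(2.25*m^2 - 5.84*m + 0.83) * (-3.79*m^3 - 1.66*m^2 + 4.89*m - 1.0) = -8.5275*m^5 + 18.3986*m^4 + 17.5512*m^3 - 32.1854*m^2 + 9.8987*m - 0.83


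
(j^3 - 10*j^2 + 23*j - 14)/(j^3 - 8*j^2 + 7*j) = (j - 2)/j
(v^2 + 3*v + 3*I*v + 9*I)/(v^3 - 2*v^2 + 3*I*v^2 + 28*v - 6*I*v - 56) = (v^2 + v*(3 + 3*I) + 9*I)/(v^3 + v^2*(-2 + 3*I) + v*(28 - 6*I) - 56)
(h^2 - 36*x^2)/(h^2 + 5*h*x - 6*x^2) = (-h + 6*x)/(-h + x)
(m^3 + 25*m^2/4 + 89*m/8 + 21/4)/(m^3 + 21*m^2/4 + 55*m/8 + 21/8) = (m + 2)/(m + 1)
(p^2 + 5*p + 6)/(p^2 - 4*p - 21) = (p + 2)/(p - 7)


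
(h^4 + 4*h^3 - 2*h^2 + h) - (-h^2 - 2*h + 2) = h^4 + 4*h^3 - h^2 + 3*h - 2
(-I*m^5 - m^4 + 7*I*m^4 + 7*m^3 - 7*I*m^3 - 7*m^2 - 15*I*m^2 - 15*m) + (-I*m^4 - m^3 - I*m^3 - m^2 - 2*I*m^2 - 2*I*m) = -I*m^5 - m^4 + 6*I*m^4 + 6*m^3 - 8*I*m^3 - 8*m^2 - 17*I*m^2 - 15*m - 2*I*m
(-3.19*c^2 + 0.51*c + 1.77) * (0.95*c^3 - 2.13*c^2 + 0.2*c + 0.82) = -3.0305*c^5 + 7.2792*c^4 - 0.0428000000000001*c^3 - 6.2839*c^2 + 0.7722*c + 1.4514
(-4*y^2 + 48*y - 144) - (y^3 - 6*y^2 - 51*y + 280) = -y^3 + 2*y^2 + 99*y - 424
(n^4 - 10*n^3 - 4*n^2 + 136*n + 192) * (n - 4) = n^5 - 14*n^4 + 36*n^3 + 152*n^2 - 352*n - 768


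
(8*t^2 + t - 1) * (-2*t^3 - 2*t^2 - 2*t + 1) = -16*t^5 - 18*t^4 - 16*t^3 + 8*t^2 + 3*t - 1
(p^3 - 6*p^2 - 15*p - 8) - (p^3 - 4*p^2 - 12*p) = -2*p^2 - 3*p - 8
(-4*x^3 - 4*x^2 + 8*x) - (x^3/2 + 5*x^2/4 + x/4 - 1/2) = -9*x^3/2 - 21*x^2/4 + 31*x/4 + 1/2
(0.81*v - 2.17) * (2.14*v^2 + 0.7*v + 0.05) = 1.7334*v^3 - 4.0768*v^2 - 1.4785*v - 0.1085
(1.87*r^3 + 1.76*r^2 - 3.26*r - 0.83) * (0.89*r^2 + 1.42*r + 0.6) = 1.6643*r^5 + 4.2218*r^4 + 0.7198*r^3 - 4.3119*r^2 - 3.1346*r - 0.498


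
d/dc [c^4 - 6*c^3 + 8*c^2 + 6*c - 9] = 4*c^3 - 18*c^2 + 16*c + 6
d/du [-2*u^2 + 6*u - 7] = 6 - 4*u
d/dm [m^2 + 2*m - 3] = 2*m + 2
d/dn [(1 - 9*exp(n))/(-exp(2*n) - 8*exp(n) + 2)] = (-9*exp(2*n) + 2*exp(n) - 10)*exp(n)/(exp(4*n) + 16*exp(3*n) + 60*exp(2*n) - 32*exp(n) + 4)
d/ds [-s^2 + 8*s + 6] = 8 - 2*s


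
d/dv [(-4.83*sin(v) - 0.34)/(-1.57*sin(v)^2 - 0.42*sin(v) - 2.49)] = (-7.5831*sin(v)^2 - 1.0676*sin(v) + 11.8839)*cos(v)/(2.4649*sin(v)^4 + 1.3188*sin(v)^3 + 7.995*sin(v)^2 + 2.0916*sin(v) + 6.2001)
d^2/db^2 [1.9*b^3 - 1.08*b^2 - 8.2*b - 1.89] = 11.4*b - 2.16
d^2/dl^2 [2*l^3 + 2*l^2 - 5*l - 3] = 12*l + 4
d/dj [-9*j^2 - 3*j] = -18*j - 3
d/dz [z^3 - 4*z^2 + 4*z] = 3*z^2 - 8*z + 4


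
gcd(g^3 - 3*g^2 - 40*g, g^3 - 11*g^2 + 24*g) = g^2 - 8*g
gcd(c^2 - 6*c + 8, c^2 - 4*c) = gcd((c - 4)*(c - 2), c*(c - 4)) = c - 4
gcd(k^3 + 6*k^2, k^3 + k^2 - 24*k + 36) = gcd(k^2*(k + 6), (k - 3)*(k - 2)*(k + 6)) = k + 6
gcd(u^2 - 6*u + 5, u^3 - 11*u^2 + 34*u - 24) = u - 1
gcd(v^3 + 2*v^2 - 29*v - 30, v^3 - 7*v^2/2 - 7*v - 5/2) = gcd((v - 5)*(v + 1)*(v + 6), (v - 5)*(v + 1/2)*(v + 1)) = v^2 - 4*v - 5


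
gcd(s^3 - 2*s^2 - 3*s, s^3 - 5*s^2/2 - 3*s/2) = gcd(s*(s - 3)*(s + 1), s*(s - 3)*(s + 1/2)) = s^2 - 3*s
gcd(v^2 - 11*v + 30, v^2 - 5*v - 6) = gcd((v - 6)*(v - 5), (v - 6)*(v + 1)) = v - 6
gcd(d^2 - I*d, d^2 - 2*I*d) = d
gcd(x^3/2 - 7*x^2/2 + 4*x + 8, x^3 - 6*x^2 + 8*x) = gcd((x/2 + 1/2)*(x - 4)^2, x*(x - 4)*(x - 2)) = x - 4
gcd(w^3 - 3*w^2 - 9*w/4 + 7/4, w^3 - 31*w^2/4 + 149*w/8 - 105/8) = w - 7/2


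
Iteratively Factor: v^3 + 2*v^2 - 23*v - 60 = (v - 5)*(v^2 + 7*v + 12) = (v - 5)*(v + 3)*(v + 4)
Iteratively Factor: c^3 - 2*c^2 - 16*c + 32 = (c + 4)*(c^2 - 6*c + 8) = (c - 2)*(c + 4)*(c - 4)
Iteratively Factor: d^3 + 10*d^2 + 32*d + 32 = (d + 4)*(d^2 + 6*d + 8) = (d + 2)*(d + 4)*(d + 4)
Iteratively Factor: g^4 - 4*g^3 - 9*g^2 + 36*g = (g + 3)*(g^3 - 7*g^2 + 12*g) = g*(g + 3)*(g^2 - 7*g + 12) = g*(g - 3)*(g + 3)*(g - 4)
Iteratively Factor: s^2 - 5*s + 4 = (s - 4)*(s - 1)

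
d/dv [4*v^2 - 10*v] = 8*v - 10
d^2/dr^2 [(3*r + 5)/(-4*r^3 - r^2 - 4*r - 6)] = 2*(-4*(3*r + 5)*(6*r^2 + r + 2)^2 + (36*r^2 + 6*r + (3*r + 5)*(12*r + 1) + 12)*(4*r^3 + r^2 + 4*r + 6))/(4*r^3 + r^2 + 4*r + 6)^3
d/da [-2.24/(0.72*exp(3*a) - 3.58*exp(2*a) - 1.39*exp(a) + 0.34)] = (4.8384*exp(2*a) - 16.0384*exp(a) - 3.1136)*exp(a)/(0.72*exp(3*a) - 3.58*exp(2*a) - 1.39*exp(a) + 0.34)^2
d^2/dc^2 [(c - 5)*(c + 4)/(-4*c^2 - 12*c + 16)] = 2/(c^3 - 3*c^2 + 3*c - 1)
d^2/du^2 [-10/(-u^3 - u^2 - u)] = 20*(-u*(3*u + 1)*(u^2 + u + 1) + (3*u^2 + 2*u + 1)^2)/(u^3*(u^2 + u + 1)^3)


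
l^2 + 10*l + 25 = (l + 5)^2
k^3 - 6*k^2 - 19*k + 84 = (k - 7)*(k - 3)*(k + 4)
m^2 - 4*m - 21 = (m - 7)*(m + 3)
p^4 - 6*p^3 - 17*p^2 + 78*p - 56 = (p - 7)*(p - 2)*(p - 1)*(p + 4)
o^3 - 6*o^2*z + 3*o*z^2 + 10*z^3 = (o - 5*z)*(o - 2*z)*(o + z)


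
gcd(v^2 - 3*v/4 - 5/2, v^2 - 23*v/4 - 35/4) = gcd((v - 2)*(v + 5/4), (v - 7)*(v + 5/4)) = v + 5/4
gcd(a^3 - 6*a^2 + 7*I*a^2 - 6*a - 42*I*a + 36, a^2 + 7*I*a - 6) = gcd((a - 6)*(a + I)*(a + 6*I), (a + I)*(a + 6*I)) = a^2 + 7*I*a - 6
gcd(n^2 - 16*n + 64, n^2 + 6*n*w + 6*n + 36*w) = 1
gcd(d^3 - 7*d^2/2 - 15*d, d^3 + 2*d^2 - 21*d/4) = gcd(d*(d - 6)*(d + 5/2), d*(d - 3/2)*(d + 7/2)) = d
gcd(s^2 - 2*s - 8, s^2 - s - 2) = 1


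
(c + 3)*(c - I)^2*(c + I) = c^4 + 3*c^3 - I*c^3 + c^2 - 3*I*c^2 + 3*c - I*c - 3*I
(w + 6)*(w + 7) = w^2 + 13*w + 42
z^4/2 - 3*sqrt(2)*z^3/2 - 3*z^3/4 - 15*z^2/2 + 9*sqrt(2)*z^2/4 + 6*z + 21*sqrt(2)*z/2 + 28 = (z/2 + 1)*(z - 7/2)*(z - 4*sqrt(2))*(z + sqrt(2))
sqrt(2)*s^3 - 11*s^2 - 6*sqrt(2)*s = s*(s - 6*sqrt(2))*(sqrt(2)*s + 1)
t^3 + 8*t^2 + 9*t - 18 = (t - 1)*(t + 3)*(t + 6)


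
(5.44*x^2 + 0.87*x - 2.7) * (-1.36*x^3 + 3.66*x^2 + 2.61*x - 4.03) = -7.3984*x^5 + 18.7272*x^4 + 21.0546*x^3 - 29.5345*x^2 - 10.5531*x + 10.881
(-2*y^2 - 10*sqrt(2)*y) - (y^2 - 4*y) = -3*y^2 - 10*sqrt(2)*y + 4*y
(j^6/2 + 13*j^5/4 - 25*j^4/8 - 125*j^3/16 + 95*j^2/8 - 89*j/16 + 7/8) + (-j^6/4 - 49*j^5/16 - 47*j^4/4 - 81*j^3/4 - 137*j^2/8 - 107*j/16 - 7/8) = j^6/4 + 3*j^5/16 - 119*j^4/8 - 449*j^3/16 - 21*j^2/4 - 49*j/4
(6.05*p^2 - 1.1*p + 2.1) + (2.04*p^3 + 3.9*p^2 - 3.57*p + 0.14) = 2.04*p^3 + 9.95*p^2 - 4.67*p + 2.24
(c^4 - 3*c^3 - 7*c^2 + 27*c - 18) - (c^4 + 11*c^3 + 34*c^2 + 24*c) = -14*c^3 - 41*c^2 + 3*c - 18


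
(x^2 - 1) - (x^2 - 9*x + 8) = 9*x - 9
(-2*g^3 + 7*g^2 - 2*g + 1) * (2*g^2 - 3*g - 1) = -4*g^5 + 20*g^4 - 23*g^3 + g^2 - g - 1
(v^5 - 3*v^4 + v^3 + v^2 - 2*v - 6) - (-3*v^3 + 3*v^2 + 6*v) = v^5 - 3*v^4 + 4*v^3 - 2*v^2 - 8*v - 6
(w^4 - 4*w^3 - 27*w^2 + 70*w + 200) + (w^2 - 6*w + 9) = w^4 - 4*w^3 - 26*w^2 + 64*w + 209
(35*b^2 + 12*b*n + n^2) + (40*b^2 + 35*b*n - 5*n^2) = 75*b^2 + 47*b*n - 4*n^2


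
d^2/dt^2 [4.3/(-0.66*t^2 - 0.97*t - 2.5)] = (3.74616*t^2 + 5.50572*t - 4.3*(1.32*t + 0.97)*(2.64*t + 1.94) + 14.19)/(0.66*t^2 + 0.97*t + 2.5)^3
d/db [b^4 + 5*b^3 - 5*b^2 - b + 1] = 4*b^3 + 15*b^2 - 10*b - 1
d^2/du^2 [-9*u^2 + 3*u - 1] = -18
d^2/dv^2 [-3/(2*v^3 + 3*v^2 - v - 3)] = 6*(3*(2*v + 1)*(2*v^3 + 3*v^2 - v - 3) - (6*v^2 + 6*v - 1)^2)/(2*v^3 + 3*v^2 - v - 3)^3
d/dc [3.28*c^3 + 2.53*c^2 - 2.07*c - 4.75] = 9.84*c^2 + 5.06*c - 2.07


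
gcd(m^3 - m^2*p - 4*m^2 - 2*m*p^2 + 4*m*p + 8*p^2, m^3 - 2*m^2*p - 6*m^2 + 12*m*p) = -m + 2*p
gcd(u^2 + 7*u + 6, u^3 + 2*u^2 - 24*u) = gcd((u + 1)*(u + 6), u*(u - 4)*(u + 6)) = u + 6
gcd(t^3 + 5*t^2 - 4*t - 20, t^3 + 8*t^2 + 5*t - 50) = t^2 + 3*t - 10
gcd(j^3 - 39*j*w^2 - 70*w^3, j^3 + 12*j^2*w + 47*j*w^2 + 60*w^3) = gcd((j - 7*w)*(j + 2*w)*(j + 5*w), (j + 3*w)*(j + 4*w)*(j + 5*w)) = j + 5*w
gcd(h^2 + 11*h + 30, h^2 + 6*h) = h + 6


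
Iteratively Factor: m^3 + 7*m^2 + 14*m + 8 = (m + 2)*(m^2 + 5*m + 4) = (m + 1)*(m + 2)*(m + 4)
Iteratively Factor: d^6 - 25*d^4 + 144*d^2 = (d + 3)*(d^5 - 3*d^4 - 16*d^3 + 48*d^2) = d*(d + 3)*(d^4 - 3*d^3 - 16*d^2 + 48*d) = d^2*(d + 3)*(d^3 - 3*d^2 - 16*d + 48) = d^2*(d - 3)*(d + 3)*(d^2 - 16) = d^2*(d - 4)*(d - 3)*(d + 3)*(d + 4)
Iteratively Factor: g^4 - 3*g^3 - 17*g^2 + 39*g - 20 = (g - 5)*(g^3 + 2*g^2 - 7*g + 4) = (g - 5)*(g - 1)*(g^2 + 3*g - 4) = (g - 5)*(g - 1)*(g + 4)*(g - 1)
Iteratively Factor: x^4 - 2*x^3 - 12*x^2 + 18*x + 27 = (x + 3)*(x^3 - 5*x^2 + 3*x + 9) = (x + 1)*(x + 3)*(x^2 - 6*x + 9) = (x - 3)*(x + 1)*(x + 3)*(x - 3)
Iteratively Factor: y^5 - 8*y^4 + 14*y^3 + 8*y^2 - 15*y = (y - 1)*(y^4 - 7*y^3 + 7*y^2 + 15*y) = (y - 1)*(y + 1)*(y^3 - 8*y^2 + 15*y) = (y - 3)*(y - 1)*(y + 1)*(y^2 - 5*y) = (y - 5)*(y - 3)*(y - 1)*(y + 1)*(y)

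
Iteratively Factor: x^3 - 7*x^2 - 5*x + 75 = (x - 5)*(x^2 - 2*x - 15) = (x - 5)^2*(x + 3)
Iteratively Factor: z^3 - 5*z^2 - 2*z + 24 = (z - 3)*(z^2 - 2*z - 8) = (z - 3)*(z + 2)*(z - 4)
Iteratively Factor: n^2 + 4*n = (n)*(n + 4)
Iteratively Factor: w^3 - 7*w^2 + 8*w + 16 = (w + 1)*(w^2 - 8*w + 16) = (w - 4)*(w + 1)*(w - 4)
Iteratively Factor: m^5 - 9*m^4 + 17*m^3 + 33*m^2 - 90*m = (m - 5)*(m^4 - 4*m^3 - 3*m^2 + 18*m) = (m - 5)*(m + 2)*(m^3 - 6*m^2 + 9*m) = (m - 5)*(m - 3)*(m + 2)*(m^2 - 3*m) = (m - 5)*(m - 3)^2*(m + 2)*(m)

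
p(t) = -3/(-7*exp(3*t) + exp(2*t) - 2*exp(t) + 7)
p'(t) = -3*(21*exp(3*t) - 2*exp(2*t) + 2*exp(t))/(-7*exp(3*t) + exp(2*t) - 2*exp(t) + 7)^2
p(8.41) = 0.00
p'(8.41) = -0.00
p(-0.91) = -0.51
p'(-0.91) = -0.16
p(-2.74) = -0.44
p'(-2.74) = -0.01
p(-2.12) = -0.44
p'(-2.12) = -0.02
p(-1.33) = -0.47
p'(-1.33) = -0.06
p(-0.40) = -0.75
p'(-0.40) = -1.27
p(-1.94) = -0.45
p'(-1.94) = -0.02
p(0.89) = 0.03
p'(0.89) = -0.10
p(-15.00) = -0.43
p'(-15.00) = 0.00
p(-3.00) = -0.43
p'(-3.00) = -0.00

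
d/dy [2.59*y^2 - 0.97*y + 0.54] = 5.18*y - 0.97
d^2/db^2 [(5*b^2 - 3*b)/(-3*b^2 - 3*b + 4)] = 8*(18*b^3 - 45*b^2 + 27*b - 11)/(27*b^6 + 81*b^5 - 27*b^4 - 189*b^3 + 36*b^2 + 144*b - 64)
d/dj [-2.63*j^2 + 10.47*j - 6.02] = 10.47 - 5.26*j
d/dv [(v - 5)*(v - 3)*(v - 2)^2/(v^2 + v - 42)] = (2*v^5 - 9*v^4 - 192*v^3 + 1655*v^2 - 4404*v + 3804)/(v^4 + 2*v^3 - 83*v^2 - 84*v + 1764)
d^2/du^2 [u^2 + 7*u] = 2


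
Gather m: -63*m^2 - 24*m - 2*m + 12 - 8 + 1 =-63*m^2 - 26*m + 5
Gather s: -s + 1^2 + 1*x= -s + x + 1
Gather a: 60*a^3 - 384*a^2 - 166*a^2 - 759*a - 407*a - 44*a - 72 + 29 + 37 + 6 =60*a^3 - 550*a^2 - 1210*a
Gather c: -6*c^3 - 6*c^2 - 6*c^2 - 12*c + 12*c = -6*c^3 - 12*c^2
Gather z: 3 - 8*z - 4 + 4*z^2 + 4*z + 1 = 4*z^2 - 4*z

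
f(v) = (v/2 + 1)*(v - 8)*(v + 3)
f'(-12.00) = 235.00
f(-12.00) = -900.00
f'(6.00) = 19.00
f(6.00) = -72.00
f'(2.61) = -14.61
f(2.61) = -69.70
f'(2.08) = -16.75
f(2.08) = -61.35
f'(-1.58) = -8.52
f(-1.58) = -2.86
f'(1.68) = -17.81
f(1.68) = -54.42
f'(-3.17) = 7.58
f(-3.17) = -1.11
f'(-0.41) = -15.52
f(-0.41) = -17.32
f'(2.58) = -14.76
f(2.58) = -69.26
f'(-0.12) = -16.62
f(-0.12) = -21.98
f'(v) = (v/2 + 1)*(v - 8) + (v/2 + 1)*(v + 3) + (v - 8)*(v + 3)/2 = 3*v^2/2 - 3*v - 17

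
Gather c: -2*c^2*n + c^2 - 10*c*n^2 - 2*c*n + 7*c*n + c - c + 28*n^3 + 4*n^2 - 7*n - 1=c^2*(1 - 2*n) + c*(-10*n^2 + 5*n) + 28*n^3 + 4*n^2 - 7*n - 1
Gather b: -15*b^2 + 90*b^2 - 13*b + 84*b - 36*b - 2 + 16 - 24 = 75*b^2 + 35*b - 10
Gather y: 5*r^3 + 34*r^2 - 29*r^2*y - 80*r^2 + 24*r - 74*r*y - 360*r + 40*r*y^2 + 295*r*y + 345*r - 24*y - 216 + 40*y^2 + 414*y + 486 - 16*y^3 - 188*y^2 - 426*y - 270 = 5*r^3 - 46*r^2 + 9*r - 16*y^3 + y^2*(40*r - 148) + y*(-29*r^2 + 221*r - 36)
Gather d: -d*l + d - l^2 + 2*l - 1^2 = d*(1 - l) - l^2 + 2*l - 1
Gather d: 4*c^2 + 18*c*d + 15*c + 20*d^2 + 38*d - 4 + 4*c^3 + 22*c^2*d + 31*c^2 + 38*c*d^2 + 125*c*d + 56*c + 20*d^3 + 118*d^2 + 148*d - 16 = 4*c^3 + 35*c^2 + 71*c + 20*d^3 + d^2*(38*c + 138) + d*(22*c^2 + 143*c + 186) - 20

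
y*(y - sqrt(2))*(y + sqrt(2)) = y^3 - 2*y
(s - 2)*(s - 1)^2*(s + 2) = s^4 - 2*s^3 - 3*s^2 + 8*s - 4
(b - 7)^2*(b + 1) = b^3 - 13*b^2 + 35*b + 49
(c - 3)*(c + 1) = c^2 - 2*c - 3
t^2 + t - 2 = (t - 1)*(t + 2)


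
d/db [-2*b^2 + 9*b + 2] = 9 - 4*b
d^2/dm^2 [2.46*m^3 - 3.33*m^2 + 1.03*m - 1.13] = 14.76*m - 6.66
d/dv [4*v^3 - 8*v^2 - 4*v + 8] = 12*v^2 - 16*v - 4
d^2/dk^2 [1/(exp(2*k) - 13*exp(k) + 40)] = ((13 - 4*exp(k))*(exp(2*k) - 13*exp(k) + 40) + 2*(2*exp(k) - 13)^2*exp(k))*exp(k)/(exp(2*k) - 13*exp(k) + 40)^3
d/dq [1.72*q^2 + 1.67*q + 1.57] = 3.44*q + 1.67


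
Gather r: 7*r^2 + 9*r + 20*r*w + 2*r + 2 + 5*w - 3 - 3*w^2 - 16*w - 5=7*r^2 + r*(20*w + 11) - 3*w^2 - 11*w - 6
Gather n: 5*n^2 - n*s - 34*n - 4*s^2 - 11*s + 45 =5*n^2 + n*(-s - 34) - 4*s^2 - 11*s + 45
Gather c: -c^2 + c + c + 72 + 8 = -c^2 + 2*c + 80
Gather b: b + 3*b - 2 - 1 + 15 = 4*b + 12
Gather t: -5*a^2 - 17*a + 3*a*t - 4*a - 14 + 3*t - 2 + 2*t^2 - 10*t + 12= -5*a^2 - 21*a + 2*t^2 + t*(3*a - 7) - 4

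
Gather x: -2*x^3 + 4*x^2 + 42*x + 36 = -2*x^3 + 4*x^2 + 42*x + 36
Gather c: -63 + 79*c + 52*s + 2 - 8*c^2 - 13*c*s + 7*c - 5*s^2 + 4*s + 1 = -8*c^2 + c*(86 - 13*s) - 5*s^2 + 56*s - 60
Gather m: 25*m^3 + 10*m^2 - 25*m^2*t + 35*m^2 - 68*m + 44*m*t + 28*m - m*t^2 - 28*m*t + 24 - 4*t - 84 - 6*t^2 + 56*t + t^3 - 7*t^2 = 25*m^3 + m^2*(45 - 25*t) + m*(-t^2 + 16*t - 40) + t^3 - 13*t^2 + 52*t - 60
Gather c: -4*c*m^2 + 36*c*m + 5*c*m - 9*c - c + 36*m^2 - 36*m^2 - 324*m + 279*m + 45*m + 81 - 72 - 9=c*(-4*m^2 + 41*m - 10)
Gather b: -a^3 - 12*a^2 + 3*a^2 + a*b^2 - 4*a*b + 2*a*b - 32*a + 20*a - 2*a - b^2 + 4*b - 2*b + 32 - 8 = -a^3 - 9*a^2 - 14*a + b^2*(a - 1) + b*(2 - 2*a) + 24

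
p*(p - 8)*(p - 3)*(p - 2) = p^4 - 13*p^3 + 46*p^2 - 48*p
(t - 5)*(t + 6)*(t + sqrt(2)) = t^3 + t^2 + sqrt(2)*t^2 - 30*t + sqrt(2)*t - 30*sqrt(2)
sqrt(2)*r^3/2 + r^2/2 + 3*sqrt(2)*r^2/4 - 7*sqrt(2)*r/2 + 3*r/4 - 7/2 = (r - 2)*(r + 7/2)*(sqrt(2)*r/2 + 1/2)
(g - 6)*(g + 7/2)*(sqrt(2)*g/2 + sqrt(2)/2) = sqrt(2)*g^3/2 - 3*sqrt(2)*g^2/4 - 47*sqrt(2)*g/4 - 21*sqrt(2)/2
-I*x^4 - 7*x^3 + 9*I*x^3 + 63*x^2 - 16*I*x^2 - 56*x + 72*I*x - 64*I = (x - 8)*(x - 8*I)*(x + I)*(-I*x + I)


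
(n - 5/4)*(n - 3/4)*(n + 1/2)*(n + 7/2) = n^4 + 2*n^3 - 85*n^2/16 + n/4 + 105/64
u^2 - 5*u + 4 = (u - 4)*(u - 1)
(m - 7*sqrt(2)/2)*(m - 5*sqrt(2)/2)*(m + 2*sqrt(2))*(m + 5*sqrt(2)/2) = m^4 - 3*sqrt(2)*m^3/2 - 53*m^2/2 + 75*sqrt(2)*m/4 + 175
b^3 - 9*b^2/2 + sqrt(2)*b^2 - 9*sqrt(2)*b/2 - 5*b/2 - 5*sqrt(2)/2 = (b - 5)*(b + 1/2)*(b + sqrt(2))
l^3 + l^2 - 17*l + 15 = (l - 3)*(l - 1)*(l + 5)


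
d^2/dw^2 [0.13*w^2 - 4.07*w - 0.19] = 0.260000000000000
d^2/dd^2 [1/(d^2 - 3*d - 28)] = 2*(d^2 - 3*d - (2*d - 3)^2 - 28)/(-d^2 + 3*d + 28)^3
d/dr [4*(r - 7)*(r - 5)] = 8*r - 48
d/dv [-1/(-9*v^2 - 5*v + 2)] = (-18*v - 5)/(9*v^2 + 5*v - 2)^2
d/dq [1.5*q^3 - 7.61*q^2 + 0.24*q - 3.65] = 4.5*q^2 - 15.22*q + 0.24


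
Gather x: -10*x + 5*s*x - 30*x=x*(5*s - 40)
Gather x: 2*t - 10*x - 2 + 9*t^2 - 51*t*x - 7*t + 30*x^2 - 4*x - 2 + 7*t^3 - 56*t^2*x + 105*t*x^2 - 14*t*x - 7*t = 7*t^3 + 9*t^2 - 12*t + x^2*(105*t + 30) + x*(-56*t^2 - 65*t - 14) - 4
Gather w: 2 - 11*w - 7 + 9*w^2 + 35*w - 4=9*w^2 + 24*w - 9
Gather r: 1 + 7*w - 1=7*w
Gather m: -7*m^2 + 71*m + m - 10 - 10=-7*m^2 + 72*m - 20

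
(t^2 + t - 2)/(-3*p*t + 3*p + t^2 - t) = (-t - 2)/(3*p - t)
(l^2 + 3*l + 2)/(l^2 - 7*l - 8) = (l + 2)/(l - 8)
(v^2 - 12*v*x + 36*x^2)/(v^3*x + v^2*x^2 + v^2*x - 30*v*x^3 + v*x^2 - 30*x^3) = (v^2 - 12*v*x + 36*x^2)/(x*(v^3 + v^2*x + v^2 - 30*v*x^2 + v*x - 30*x^2))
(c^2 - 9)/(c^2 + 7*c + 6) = (c^2 - 9)/(c^2 + 7*c + 6)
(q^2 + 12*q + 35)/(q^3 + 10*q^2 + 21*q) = (q + 5)/(q*(q + 3))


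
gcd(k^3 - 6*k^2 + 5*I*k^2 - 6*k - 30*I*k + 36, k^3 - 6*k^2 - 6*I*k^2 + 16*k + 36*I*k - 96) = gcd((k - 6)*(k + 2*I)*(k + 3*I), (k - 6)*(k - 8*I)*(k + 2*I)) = k^2 + k*(-6 + 2*I) - 12*I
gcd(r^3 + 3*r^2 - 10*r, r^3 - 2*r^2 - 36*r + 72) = r - 2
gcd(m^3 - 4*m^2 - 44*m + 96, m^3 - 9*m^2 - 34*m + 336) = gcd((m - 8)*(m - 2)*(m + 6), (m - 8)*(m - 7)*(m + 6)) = m^2 - 2*m - 48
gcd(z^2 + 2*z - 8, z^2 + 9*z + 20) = z + 4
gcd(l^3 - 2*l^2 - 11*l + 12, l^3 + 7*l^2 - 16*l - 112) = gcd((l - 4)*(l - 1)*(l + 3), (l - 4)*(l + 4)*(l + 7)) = l - 4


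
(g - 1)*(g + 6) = g^2 + 5*g - 6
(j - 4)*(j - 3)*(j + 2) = j^3 - 5*j^2 - 2*j + 24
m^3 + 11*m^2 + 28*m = m*(m + 4)*(m + 7)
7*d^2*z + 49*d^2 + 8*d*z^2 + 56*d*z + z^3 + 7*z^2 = (d + z)*(7*d + z)*(z + 7)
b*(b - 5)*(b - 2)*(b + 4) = b^4 - 3*b^3 - 18*b^2 + 40*b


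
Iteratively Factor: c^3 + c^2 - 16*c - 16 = (c - 4)*(c^2 + 5*c + 4) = (c - 4)*(c + 1)*(c + 4)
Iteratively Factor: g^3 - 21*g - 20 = (g + 4)*(g^2 - 4*g - 5) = (g - 5)*(g + 4)*(g + 1)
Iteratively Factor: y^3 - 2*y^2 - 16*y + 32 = (y - 4)*(y^2 + 2*y - 8) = (y - 4)*(y - 2)*(y + 4)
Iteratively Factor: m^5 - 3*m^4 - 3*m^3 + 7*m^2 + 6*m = (m + 1)*(m^4 - 4*m^3 + m^2 + 6*m) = (m - 3)*(m + 1)*(m^3 - m^2 - 2*m) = (m - 3)*(m - 2)*(m + 1)*(m^2 + m) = (m - 3)*(m - 2)*(m + 1)^2*(m)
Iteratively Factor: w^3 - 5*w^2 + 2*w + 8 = (w - 4)*(w^2 - w - 2) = (w - 4)*(w + 1)*(w - 2)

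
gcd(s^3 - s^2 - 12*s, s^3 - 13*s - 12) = s^2 - s - 12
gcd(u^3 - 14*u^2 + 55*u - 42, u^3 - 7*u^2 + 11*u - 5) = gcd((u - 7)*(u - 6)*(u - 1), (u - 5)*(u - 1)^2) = u - 1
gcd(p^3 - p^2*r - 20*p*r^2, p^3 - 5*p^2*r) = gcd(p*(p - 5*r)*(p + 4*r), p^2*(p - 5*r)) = p^2 - 5*p*r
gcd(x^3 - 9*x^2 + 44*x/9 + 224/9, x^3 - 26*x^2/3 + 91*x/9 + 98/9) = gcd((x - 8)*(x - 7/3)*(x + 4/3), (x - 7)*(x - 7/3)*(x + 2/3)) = x - 7/3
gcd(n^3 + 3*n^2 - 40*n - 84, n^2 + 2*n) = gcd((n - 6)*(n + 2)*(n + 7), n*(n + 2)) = n + 2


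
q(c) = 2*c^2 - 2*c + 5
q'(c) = 4*c - 2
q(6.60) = 78.92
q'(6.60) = 24.40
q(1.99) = 8.94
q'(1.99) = 5.96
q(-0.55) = 6.70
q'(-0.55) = -4.20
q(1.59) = 6.88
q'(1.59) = 4.36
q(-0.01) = 5.02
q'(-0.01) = -2.04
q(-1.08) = 9.49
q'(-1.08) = -6.32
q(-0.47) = 6.38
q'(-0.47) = -3.88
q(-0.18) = 5.42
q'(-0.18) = -2.72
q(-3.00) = 29.00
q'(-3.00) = -14.00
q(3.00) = 17.00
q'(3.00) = 10.00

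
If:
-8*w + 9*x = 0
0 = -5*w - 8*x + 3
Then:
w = 27/109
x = 24/109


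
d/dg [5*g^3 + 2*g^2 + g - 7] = 15*g^2 + 4*g + 1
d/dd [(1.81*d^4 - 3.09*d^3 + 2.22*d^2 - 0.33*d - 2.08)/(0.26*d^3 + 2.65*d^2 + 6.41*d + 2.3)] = (0.4706*d^6 + 9.593*d^5 + 26.0406*d^4 - 22.7902*d^3 - 4.5939*d^2 + 21.236*d + 12.5738)/(0.0676*d^6 + 1.378*d^5 + 10.3557*d^4 + 35.169*d^3 + 53.2781*d^2 + 29.486*d + 5.29)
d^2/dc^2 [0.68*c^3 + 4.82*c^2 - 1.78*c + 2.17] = 4.08*c + 9.64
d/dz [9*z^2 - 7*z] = 18*z - 7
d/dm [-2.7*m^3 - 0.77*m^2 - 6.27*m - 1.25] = -8.1*m^2 - 1.54*m - 6.27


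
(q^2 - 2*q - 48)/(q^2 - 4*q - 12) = (-q^2 + 2*q + 48)/(-q^2 + 4*q + 12)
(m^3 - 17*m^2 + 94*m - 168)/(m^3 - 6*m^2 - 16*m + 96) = (m - 7)/(m + 4)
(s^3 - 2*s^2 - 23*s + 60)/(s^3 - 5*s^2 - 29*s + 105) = (s - 4)/(s - 7)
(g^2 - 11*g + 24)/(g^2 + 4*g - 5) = (g^2 - 11*g + 24)/(g^2 + 4*g - 5)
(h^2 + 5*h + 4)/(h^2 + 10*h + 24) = (h + 1)/(h + 6)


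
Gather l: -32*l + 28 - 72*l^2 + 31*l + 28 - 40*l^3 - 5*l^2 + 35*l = -40*l^3 - 77*l^2 + 34*l + 56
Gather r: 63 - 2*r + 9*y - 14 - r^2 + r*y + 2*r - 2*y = -r^2 + r*y + 7*y + 49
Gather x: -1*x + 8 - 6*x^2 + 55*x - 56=-6*x^2 + 54*x - 48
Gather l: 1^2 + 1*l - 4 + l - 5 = 2*l - 8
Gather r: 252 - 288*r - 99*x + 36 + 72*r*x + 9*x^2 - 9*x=r*(72*x - 288) + 9*x^2 - 108*x + 288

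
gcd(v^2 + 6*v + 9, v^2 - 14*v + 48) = 1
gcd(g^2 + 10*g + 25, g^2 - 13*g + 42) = 1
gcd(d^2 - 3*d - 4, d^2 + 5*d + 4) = d + 1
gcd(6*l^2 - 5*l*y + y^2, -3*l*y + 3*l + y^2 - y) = -3*l + y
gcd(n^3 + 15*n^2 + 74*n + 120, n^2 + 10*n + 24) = n^2 + 10*n + 24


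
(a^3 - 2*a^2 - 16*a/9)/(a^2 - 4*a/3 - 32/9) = a*(3*a + 2)/(3*a + 4)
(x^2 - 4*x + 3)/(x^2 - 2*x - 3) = (x - 1)/(x + 1)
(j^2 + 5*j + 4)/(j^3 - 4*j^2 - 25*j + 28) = (j + 1)/(j^2 - 8*j + 7)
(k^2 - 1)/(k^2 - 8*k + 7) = (k + 1)/(k - 7)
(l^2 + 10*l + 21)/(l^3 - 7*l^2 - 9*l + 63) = (l + 7)/(l^2 - 10*l + 21)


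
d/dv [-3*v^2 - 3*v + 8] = -6*v - 3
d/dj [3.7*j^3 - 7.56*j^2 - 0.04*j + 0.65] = 11.1*j^2 - 15.12*j - 0.04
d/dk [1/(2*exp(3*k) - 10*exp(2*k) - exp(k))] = (-6*exp(2*k) + 20*exp(k) + 1)*exp(-k)/(-2*exp(2*k) + 10*exp(k) + 1)^2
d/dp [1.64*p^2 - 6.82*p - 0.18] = 3.28*p - 6.82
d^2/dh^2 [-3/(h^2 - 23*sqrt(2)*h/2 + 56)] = 12*(4*h^2 - 46*sqrt(2)*h - (4*h - 23*sqrt(2))^2 + 224)/(2*h^2 - 23*sqrt(2)*h + 112)^3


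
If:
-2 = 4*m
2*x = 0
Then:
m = -1/2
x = 0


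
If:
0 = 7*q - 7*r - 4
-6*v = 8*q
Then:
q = -3*v/4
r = -3*v/4 - 4/7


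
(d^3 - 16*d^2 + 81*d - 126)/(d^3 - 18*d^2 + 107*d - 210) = (d - 3)/(d - 5)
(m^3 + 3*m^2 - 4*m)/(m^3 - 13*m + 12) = m/(m - 3)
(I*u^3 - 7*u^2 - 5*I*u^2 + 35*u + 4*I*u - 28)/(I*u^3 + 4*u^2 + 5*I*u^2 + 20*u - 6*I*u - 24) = (u^2 + u*(-4 + 7*I) - 28*I)/(u^2 + u*(6 - 4*I) - 24*I)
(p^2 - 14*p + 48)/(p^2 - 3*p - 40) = (p - 6)/(p + 5)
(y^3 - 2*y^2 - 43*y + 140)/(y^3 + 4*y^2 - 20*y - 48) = (y^2 + 2*y - 35)/(y^2 + 8*y + 12)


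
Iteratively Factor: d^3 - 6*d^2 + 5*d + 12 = (d - 4)*(d^2 - 2*d - 3) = (d - 4)*(d - 3)*(d + 1)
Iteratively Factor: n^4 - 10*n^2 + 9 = (n + 3)*(n^3 - 3*n^2 - n + 3) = (n + 1)*(n + 3)*(n^2 - 4*n + 3) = (n - 3)*(n + 1)*(n + 3)*(n - 1)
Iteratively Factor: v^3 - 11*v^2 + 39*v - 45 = (v - 5)*(v^2 - 6*v + 9) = (v - 5)*(v - 3)*(v - 3)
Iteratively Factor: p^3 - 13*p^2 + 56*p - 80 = (p - 5)*(p^2 - 8*p + 16) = (p - 5)*(p - 4)*(p - 4)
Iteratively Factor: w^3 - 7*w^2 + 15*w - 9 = (w - 3)*(w^2 - 4*w + 3) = (w - 3)^2*(w - 1)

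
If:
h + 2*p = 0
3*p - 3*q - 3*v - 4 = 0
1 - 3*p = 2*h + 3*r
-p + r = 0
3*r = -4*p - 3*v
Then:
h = -1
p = 1/2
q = 1/3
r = 1/2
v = -7/6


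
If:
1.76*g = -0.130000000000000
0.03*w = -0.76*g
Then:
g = -0.07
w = 1.87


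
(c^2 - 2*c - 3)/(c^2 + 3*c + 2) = (c - 3)/(c + 2)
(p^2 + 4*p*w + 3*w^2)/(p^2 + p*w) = (p + 3*w)/p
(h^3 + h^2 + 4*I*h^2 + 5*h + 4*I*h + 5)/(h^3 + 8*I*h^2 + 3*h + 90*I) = (h^2 + h*(1 - I) - I)/(h^2 + 3*I*h + 18)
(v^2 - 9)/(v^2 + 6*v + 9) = (v - 3)/(v + 3)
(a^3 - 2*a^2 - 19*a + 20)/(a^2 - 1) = (a^2 - a - 20)/(a + 1)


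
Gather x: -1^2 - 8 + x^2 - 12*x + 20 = x^2 - 12*x + 11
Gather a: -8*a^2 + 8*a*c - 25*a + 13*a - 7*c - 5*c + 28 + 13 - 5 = -8*a^2 + a*(8*c - 12) - 12*c + 36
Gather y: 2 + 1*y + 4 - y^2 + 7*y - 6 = -y^2 + 8*y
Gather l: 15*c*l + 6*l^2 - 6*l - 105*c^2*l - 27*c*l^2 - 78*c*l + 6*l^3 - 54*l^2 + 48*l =6*l^3 + l^2*(-27*c - 48) + l*(-105*c^2 - 63*c + 42)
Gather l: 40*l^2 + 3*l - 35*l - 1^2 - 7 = 40*l^2 - 32*l - 8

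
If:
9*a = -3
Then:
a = -1/3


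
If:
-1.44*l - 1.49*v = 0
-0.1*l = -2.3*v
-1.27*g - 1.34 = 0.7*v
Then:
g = -1.06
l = 0.00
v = 0.00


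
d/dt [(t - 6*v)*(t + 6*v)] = 2*t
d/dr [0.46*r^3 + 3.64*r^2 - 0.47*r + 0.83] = 1.38*r^2 + 7.28*r - 0.47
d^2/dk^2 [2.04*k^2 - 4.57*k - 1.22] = 4.08000000000000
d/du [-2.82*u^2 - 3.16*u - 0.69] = -5.64*u - 3.16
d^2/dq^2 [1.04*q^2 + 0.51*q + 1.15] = 2.08000000000000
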